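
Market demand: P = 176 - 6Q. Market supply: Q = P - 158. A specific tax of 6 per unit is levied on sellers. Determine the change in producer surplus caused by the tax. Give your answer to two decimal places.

Rewriting supply in inverse form: P = 158 + Q.
Without the tax, 176 - 6Q = 158 + Q so Q* = 2.5714 and P* = 160.5714.
With the tax, sellers need 6 more per unit: 176 - 6Q = 158 + Q + 6, so Q_t = 1.7143. Buyers pay P_b = 165.7143; sellers receive P_s = P_b - 6 = 159.7143.
PS falls from (1/2)(2.5714)(2.5714) = 3.3061 to (1/2)(1.7143)(1.7143) = 1.4694, a change of -1.8367.

-1.84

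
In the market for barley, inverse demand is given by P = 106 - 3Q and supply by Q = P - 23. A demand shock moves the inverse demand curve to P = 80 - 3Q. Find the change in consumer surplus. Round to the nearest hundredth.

-341.25

Rewriting supply in inverse form: P = 23 + Q.
Initial equilibrium: Q_0 = 20.75, P_0 = 43.75; CS_0 = (1/2)(20.75)(62.25) = 645.8438, PS_0 = (1/2)(20.75)(20.75) = 215.2812.
New equilibrium: 80 - 3Q = 23 + Q gives Q_1 = 14.25, P_1 = 37.25; CS_1 = 304.5938, PS_1 = 101.5312.
Change in consumer surplus = 304.5938 - 645.8438 = -341.25.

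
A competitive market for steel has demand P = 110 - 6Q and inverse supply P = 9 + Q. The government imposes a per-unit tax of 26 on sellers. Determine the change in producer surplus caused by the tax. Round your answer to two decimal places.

Without the tax, 110 - 6Q = 9 + Q so Q* = 14.4286 and P* = 23.4286.
With the tax, sellers need 26 more per unit: 110 - 6Q = 9 + Q + 26, so Q_t = 10.7143. Buyers pay P_b = 45.7143; sellers receive P_s = P_b - 26 = 19.7143.
PS falls from (1/2)(14.4286)(14.4286) = 104.0918 to (1/2)(10.7143)(10.7143) = 57.398, a change of -46.6939.

-46.69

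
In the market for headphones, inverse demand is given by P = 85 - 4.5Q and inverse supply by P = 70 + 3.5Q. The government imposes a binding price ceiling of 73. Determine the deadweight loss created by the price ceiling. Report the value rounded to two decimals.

Without the control, 85 - 4.5Q = 70 + 3.5Q so Q* = 1.875 and P* = 76.5625.
At P = 73, sellers supply (73 - 70)/3.5 = 0.8571 while buyers want more, so the quantity traded is 0.8571 at price 73.
The lost-trades triangle has base Q* - 0.8571 = 1.0179 and height equal to the gap between the curves at Q = 0.8571, which is 81.1429 - 73 = 8.1429. DWL = (1/2)(1.0179)(8.1429) = 4.1441.

4.14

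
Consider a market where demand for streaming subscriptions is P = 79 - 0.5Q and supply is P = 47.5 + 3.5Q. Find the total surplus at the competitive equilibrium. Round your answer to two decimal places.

Setting demand equal to supply, 31.5 = 4Q, so Q* = 7.875 and P* = 75.0625.
Total surplus is the full triangle between the curves from 0 to Q*: (1/2)(7.875)(79 - 47.5) = 124.0312.

124.03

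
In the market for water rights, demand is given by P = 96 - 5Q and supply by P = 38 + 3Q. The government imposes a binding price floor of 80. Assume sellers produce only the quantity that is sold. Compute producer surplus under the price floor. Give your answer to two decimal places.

119.04

Without the control, 96 - 5Q = 38 + 3Q so Q* = 7.25 and P* = 59.75.
At P = 80, buyers demand (96 - 80)/5 = 3.2 while sellers would supply more, so the quantity traded is 3.2 at price 80.
The supply price at Q = 3.2 is 47.6. PS is the trapezoid between 80 and supply over [0, 3.2]: (1/2)[(80 - 38) + (80 - 47.6)](3.2) = 119.04.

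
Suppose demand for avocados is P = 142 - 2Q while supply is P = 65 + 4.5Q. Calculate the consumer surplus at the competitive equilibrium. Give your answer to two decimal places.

140.33

Equilibrium: 142 - 2Q = 65 + 4.5Q, so Q* = 11.8462 and P* = 118.3077.
The demand choke price is 142, so CS = (1/2)(Q*)(142 - P*) = (1/2)(11.8462)(23.6923) = 140.3314.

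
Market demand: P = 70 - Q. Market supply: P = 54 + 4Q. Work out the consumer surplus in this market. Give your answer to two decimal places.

Equilibrium: 70 - Q = 54 + 4Q, so Q* = 3.2 and P* = 66.8.
The demand choke price is 70, so CS = (1/2)(Q*)(70 - P*) = (1/2)(3.2)(3.2) = 5.12.

5.12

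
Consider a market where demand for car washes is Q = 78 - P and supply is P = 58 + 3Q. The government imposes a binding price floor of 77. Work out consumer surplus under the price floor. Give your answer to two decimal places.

0.50

Rewriting demand in inverse form: P = 78 - Q.
Free-market equilibrium: 78 - Q = 58 + 3Q gives Q* = 5, P* = 73.
At P = 77, buyers demand (78 - 77)/1 = 1 while sellers would supply more, so the quantity traded is 1 at price 77.
CS is the triangle under demand above 77: (1/2)(1)(78 - 77) = 0.5.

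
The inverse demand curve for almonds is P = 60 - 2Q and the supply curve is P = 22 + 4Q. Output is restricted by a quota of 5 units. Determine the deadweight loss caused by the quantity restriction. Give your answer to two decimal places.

Unrestricted equilibrium: Q* = (60 - 22)/(2 + 4) = 6.3333.
At Q = 5 the demand price is 60 - 2(5) = 50 and the supply price is 22 + 4(5) = 42.
DWL = (1/2)(gap between curves at 5) x (Q* - 5) = (1/2)(8)(1.3333) = 5.3333.

5.33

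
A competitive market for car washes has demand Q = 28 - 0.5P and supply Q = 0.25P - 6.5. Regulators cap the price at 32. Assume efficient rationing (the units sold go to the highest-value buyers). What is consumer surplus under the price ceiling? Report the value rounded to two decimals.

33.75

Rewriting demand in inverse form: P = 56 - 2Q.
Rewriting supply in inverse form: P = 26 + 4Q.
Free-market equilibrium: 56 - 2Q = 26 + 4Q gives Q* = 5, P* = 46.
At the ceiling price 32, quantity supplied is (32 - 26)/4 = 1.5; supply is the short side, so Q = 1.5 trades at P = 32.
The demand price at Q = 1.5 is 53. CS is the trapezoid between demand and 32 over [0, 1.5]: (1/2)[(56 - 32) + (53 - 32)](1.5) = 33.75.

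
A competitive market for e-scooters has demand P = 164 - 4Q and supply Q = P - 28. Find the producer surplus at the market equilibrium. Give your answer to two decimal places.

Rewriting supply in inverse form: P = 28 + Q.
Equilibrium: 164 - 4Q = 28 + Q, so Q* = 27.2 and P* = 55.2.
The supply curve's price intercept is 28, so PS = (1/2)(Q*)(P* - 28) = (1/2)(27.2)(27.2) = 369.92.

369.92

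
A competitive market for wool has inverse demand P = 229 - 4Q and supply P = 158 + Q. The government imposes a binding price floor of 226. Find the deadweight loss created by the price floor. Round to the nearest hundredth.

Without the control, 229 - 4Q = 158 + Q so Q* = 14.2 and P* = 172.2.
At the floor price 226, quantity demanded is (229 - 226)/4 = 0.75; demand is the short side, so Q = 0.75 trades at P = 226.
At Q = 0.75 the demand price is 226 and the supply price is 158.75. Deadweight loss is the triangle between the curves from 0.75 to 14.2: (1/2)(226 - 158.75)(14.2 - 0.75) = 452.2563.

452.26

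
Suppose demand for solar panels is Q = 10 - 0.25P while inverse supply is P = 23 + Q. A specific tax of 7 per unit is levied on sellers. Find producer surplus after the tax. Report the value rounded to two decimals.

2.00

Rewriting demand in inverse form: P = 40 - 4Q.
Pre-tax equilibrium: 40 - 4Q = 23 + Q gives Q* = 3.4, P* = 26.4.
With the tax, sellers need 7 more per unit: 40 - 4Q = 23 + Q + 7, so Q_t = 2. Buyers pay P_b = 32; sellers receive P_s = P_b - 7 = 25.
PS = (1/2)(Q_t)(P_s - 23) = (1/2)(2)(2) = 2.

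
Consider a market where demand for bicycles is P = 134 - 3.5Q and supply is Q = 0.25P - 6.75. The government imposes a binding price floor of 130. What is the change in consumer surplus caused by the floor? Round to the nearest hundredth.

-353.91

Rewriting supply in inverse form: P = 27 + 4Q.
Without the control, 134 - 3.5Q = 27 + 4Q so Q* = 14.2667 and P* = 84.0667.
At P = 130, buyers demand (134 - 130)/3.5 = 1.1429 while sellers would supply more, so the quantity traded is 1.1429 at price 130.
CS goes from (1/2)(14.2667)(49.9333) = 356.1911 to 2.2857 (computed as (134 - 130)(1.1429) - (1/2)(3.5)(1.1429)^2), a change of -353.9054.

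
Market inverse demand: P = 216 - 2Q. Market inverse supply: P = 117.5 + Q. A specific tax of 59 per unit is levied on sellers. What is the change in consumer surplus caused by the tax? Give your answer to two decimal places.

Without the tax, 216 - 2Q = 117.5 + Q so Q* = 32.8333 and P* = 150.3333.
A tax on sellers shifts supply up by 59: 216 - 2Q = 117.5 + Q + 59, so Q_t = 13.1667. Buyers pay P_b = 189.6667; sellers receive P_s = P_b - 59 = 130.6667.
CS falls from (1/2)(32.8333)(65.6667) = 1078.0278 to (1/2)(13.1667)(26.3333) = 173.3611, a change of -904.6667.

-904.67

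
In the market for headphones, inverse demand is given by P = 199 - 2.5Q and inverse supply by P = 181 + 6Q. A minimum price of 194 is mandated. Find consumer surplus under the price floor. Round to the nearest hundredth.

5.00

Free-market equilibrium: 199 - 2.5Q = 181 + 6Q gives Q* = 2.1176, P* = 193.7059.
At the floor price 194, quantity demanded is (199 - 194)/2.5 = 2; demand is the short side, so Q = 2 trades at P = 194.
CS is the triangle under demand above 194: (1/2)(2)(199 - 194) = 5.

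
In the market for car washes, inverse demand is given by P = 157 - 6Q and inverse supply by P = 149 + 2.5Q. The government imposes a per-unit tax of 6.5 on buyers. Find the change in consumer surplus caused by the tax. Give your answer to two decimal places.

-2.56

Pre-tax equilibrium: 157 - 6Q = 149 + 2.5Q gives Q* = 0.9412, P* = 151.3529.
With the tax, buyers' net willingness to pay falls by 6.5: (157 - 6.5) - 6Q = 149 + 2.5Q, so Q_t = 0.1765. Buyers pay P_b = 155.9412; sellers receive P_s = P_b - 6.5 = 149.4412.
CS falls from (1/2)(0.9412)(5.6471) = 2.6574 to (1/2)(0.1765)(1.0588) = 0.0934, a change of -2.564.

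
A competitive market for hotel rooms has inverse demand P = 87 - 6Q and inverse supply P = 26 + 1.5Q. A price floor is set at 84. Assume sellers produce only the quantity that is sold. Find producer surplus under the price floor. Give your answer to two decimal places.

Without the control, 87 - 6Q = 26 + 1.5Q so Q* = 8.1333 and P* = 38.2.
At the floor price 84, quantity demanded is (87 - 84)/6 = 0.5; demand is the short side, so Q = 0.5 trades at P = 84.
The supply price at Q = 0.5 is 26.75. PS is the trapezoid between 84 and supply over [0, 0.5]: (1/2)[(84 - 26) + (84 - 26.75)](0.5) = 28.8125.

28.81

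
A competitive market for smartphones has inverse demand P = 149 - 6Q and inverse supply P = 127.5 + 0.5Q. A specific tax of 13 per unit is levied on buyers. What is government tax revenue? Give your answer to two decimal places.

17.00

Without the tax, 149 - 6Q = 127.5 + 0.5Q so Q* = 3.3077 and P* = 129.1538.
With the tax, buyers' net willingness to pay falls by 13: (149 - 13) - 6Q = 127.5 + 0.5Q, so Q_t = 1.3077. Buyers pay P_b = 141.1538; sellers receive P_s = P_b - 13 = 128.1538.
Revenue is the tax times quantity traded: 13 x 1.3077 = 17.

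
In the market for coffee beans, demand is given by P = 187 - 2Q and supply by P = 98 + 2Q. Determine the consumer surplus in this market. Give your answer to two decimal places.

495.06

Set 187 - 2Q = 98 + 2Q, which gives 89 = 4Q, so Q* = 22.25 and P* = 187 - 2(22.25) = 142.5.
Consumer surplus is the triangle under demand above P*: (1/2)(22.25)(187 - 142.5) = (1/2)(22.25)(44.5) = 495.0625.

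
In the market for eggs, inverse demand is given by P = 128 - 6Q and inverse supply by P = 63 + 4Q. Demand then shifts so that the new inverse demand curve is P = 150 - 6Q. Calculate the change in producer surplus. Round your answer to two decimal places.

66.88

Initial equilibrium: Q_0 = 6.5, P_0 = 89; CS_0 = (1/2)(6.5)(39) = 126.75, PS_0 = (1/2)(6.5)(26) = 84.5.
New equilibrium: 150 - 6Q = 63 + 4Q gives Q_1 = 8.7, P_1 = 97.8; CS_1 = 227.07, PS_1 = 151.38.
Change in producer surplus = 151.38 - 84.5 = 66.88.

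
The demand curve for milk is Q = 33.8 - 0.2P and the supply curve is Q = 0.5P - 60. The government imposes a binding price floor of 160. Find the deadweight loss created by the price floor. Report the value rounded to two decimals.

94.64

Rewriting demand in inverse form: P = 169 - 5Q.
Rewriting supply in inverse form: P = 120 + 2Q.
Without the control, 169 - 5Q = 120 + 2Q so Q* = 7 and P* = 134.
At the floor price 160, quantity demanded is (169 - 160)/5 = 1.8; demand is the short side, so Q = 1.8 trades at P = 160.
The lost-trades triangle has base Q* - 1.8 = 5.2 and height equal to the gap between the curves at Q = 1.8, which is 160 - 123.6 = 36.4. DWL = (1/2)(5.2)(36.4) = 94.64.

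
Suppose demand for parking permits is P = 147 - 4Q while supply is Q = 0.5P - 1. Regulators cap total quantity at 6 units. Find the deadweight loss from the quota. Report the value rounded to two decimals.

Rewriting supply in inverse form: P = 2 + 2Q.
Without the quota, 147 - 4Q = 2 + 2Q gives Q* = 24.1667.
At Q = 6 the demand price is 147 - 4(6) = 123 and the supply price is 2 + 2(6) = 14.
DWL = (1/2)(gap between curves at 6) x (Q* - 6) = (1/2)(109)(18.1667) = 990.0833.

990.08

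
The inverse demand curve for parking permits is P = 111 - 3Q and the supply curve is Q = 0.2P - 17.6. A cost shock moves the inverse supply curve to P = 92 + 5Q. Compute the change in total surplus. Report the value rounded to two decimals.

-10.50

Rewriting supply in inverse form: P = 88 + 5Q.
Initial equilibrium: Q_0 = 2.875, P_0 = 102.375; CS_0 = (1/2)(2.875)(8.625) = 12.3984, PS_0 = (1/2)(2.875)(14.375) = 20.6641.
New equilibrium: 111 - 3Q = 92 + 5Q gives Q_1 = 2.375, P_1 = 103.875; CS_1 = 8.4609, PS_1 = 14.1016.
Change in total surplus = (8.4609 + 14.1016) - (12.3984 + 20.6641) = -10.5.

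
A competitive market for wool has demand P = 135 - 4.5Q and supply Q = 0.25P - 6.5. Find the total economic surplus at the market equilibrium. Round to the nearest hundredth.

Rewriting supply in inverse form: P = 26 + 4Q.
Set 135 - 4.5Q = 26 + 4Q, which gives 109 = 8.5Q, so Q* = 12.8235 and P* = 135 - 4.5(12.8235) = 77.2941.
CS = (1/2)(12.8235)(57.7059) = 369.9965 and PS = (1/2)(12.8235)(51.2941) = 328.8858, so total surplus = 698.8824.

698.88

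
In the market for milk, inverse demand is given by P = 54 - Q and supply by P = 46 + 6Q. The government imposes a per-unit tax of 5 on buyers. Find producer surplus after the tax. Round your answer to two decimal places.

Pre-tax equilibrium: 54 - Q = 46 + 6Q gives Q* = 1.1429, P* = 52.8571.
With the tax, buyers' net willingness to pay falls by 5: (54 - 5) - Q = 46 + 6Q, so Q_t = 0.4286. Buyers pay P_b = 53.5714; sellers receive P_s = P_b - 5 = 48.5714.
Producer surplus is the triangle above supply below P_s: (1/2)(0.4286)(48.5714 - 46) = 0.551.

0.55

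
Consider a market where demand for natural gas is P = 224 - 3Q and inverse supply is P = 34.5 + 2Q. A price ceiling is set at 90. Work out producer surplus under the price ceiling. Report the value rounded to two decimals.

770.06

Free-market equilibrium: 224 - 3Q = 34.5 + 2Q gives Q* = 37.9, P* = 110.3.
At the ceiling price 90, quantity supplied is (90 - 34.5)/2 = 27.75; supply is the short side, so Q = 27.75 trades at P = 90.
PS is the triangle above supply below 90: (1/2)(27.75)(90 - 34.5) = 770.0625.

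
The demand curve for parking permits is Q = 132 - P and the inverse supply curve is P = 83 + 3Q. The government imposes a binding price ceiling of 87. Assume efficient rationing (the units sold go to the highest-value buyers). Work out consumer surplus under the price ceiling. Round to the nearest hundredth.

59.11

Rewriting demand in inverse form: P = 132 - Q.
Free-market equilibrium: 132 - Q = 83 + 3Q gives Q* = 12.25, P* = 119.75.
At P = 87, sellers supply (87 - 83)/3 = 1.3333 while buyers want more, so the quantity traded is 1.3333 at price 87.
The demand price at Q = 1.3333 is 130.6667. CS is the trapezoid between demand and 87 over [0, 1.3333]: (1/2)[(132 - 87) + (130.6667 - 87)](1.3333) = 59.1111.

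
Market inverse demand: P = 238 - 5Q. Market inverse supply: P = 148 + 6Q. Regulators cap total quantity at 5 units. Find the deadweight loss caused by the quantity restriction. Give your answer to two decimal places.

55.68

Without the quota, 238 - 5Q = 148 + 6Q gives Q* = 8.1818.
At Q = 5 the demand price is 238 - 5(5) = 213 and the supply price is 148 + 6(5) = 178.
DWL = (1/2)(gap between curves at 5) x (Q* - 5) = (1/2)(35)(3.1818) = 55.6818.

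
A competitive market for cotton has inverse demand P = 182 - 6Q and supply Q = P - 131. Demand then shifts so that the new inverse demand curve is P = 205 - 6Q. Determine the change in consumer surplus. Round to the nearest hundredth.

Rewriting supply in inverse form: P = 131 + Q.
Initial equilibrium: Q_0 = 7.2857, P_0 = 138.2857; CS_0 = (1/2)(7.2857)(43.7143) = 159.2449, PS_0 = (1/2)(7.2857)(7.2857) = 26.5408.
New equilibrium: 205 - 6Q = 131 + Q gives Q_1 = 10.5714, P_1 = 141.5714; CS_1 = 335.2653, PS_1 = 55.8776.
Change in consumer surplus = 335.2653 - 159.2449 = 176.0204.

176.02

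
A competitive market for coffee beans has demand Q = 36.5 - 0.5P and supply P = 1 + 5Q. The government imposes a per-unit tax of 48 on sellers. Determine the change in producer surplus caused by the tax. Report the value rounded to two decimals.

-235.10

Rewriting demand in inverse form: P = 73 - 2Q.
Without the tax, 73 - 2Q = 1 + 5Q so Q* = 10.2857 and P* = 52.4286.
A tax on sellers shifts supply up by 48: 73 - 2Q = 1 + 5Q + 48, so Q_t = 3.4286. Buyers pay P_b = 66.1429; sellers receive P_s = P_b - 48 = 18.1429.
PS falls from (1/2)(10.2857)(51.4286) = 264.4898 to (1/2)(3.4286)(17.1429) = 29.3878, a change of -235.102.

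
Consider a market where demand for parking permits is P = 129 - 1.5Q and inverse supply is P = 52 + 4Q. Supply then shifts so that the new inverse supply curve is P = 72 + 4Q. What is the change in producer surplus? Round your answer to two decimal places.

-177.19

Initial equilibrium: Q_0 = 14, P_0 = 108; CS_0 = (1/2)(14)(21) = 147, PS_0 = (1/2)(14)(56) = 392.
New equilibrium: 129 - 1.5Q = 72 + 4Q gives Q_1 = 10.3636, P_1 = 113.4545; CS_1 = 80.5537, PS_1 = 214.8099.
Change in producer surplus = 214.8099 - 392 = -177.1901.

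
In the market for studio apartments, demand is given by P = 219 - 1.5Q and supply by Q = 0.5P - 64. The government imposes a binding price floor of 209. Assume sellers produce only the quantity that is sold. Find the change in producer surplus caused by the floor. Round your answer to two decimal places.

Rewriting supply in inverse form: P = 128 + 2Q.
Without the control, 219 - 1.5Q = 128 + 2Q so Q* = 26 and P* = 180.
At the floor price 209, quantity demanded is (219 - 209)/1.5 = 6.6667; demand is the short side, so Q = 6.6667 trades at P = 209.
PS goes from (1/2)(26)(52) = 676 to 495.5556 (computed as (209 - 128)(6.6667) - (1/2)(2)(6.6667)^2), a change of -180.4444.

-180.44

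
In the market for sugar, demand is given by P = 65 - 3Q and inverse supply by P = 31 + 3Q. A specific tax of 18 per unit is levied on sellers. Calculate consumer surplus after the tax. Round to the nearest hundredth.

10.67

Without the tax, 65 - 3Q = 31 + 3Q so Q* = 5.6667 and P* = 48.
With the tax, sellers need 18 more per unit: 65 - 3Q = 31 + 3Q + 18, so Q_t = 2.6667. Buyers pay P_b = 57; sellers receive P_s = P_b - 18 = 39.
CS = (1/2)(Q_t)(65 - P_b) = (1/2)(2.6667)(8) = 10.6667.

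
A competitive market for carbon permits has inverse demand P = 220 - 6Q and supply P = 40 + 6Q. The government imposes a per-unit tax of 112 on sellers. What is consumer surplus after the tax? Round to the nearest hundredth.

Pre-tax equilibrium: 220 - 6Q = 40 + 6Q gives Q* = 15, P* = 130.
A tax on sellers shifts supply up by 112: 220 - 6Q = 40 + 6Q + 112, so Q_t = 5.6667. Buyers pay P_b = 186; sellers receive P_s = P_b - 112 = 74.
Consumer surplus is the triangle under demand above P_b: (1/2)(5.6667)(220 - 186) = 96.3333.

96.33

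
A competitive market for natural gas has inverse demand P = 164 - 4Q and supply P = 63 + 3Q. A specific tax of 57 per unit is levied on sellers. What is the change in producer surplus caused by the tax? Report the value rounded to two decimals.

-253.01

Without the tax, 164 - 4Q = 63 + 3Q so Q* = 14.4286 and P* = 106.2857.
A tax on sellers shifts supply up by 57: 164 - 4Q = 63 + 3Q + 57, so Q_t = 6.2857. Buyers pay P_b = 138.8571; sellers receive P_s = P_b - 57 = 81.8571.
Producers lose the trapezoid between P_s and P* out to Q_t plus the triangle from Q_t to Q*: change in PS = 59.2653 - 312.2755 = -253.0102.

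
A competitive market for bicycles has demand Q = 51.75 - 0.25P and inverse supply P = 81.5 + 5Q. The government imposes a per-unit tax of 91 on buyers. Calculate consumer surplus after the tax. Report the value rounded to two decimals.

29.39

Rewriting demand in inverse form: P = 207 - 4Q.
Without the tax, 207 - 4Q = 81.5 + 5Q so Q* = 13.9444 and P* = 151.2222.
With the tax, buyers' net willingness to pay falls by 91: (207 - 91) - 4Q = 81.5 + 5Q, so Q_t = 3.8333. Buyers pay P_b = 191.6667; sellers receive P_s = P_b - 91 = 100.6667.
CS = (1/2)(Q_t)(207 - P_b) = (1/2)(3.8333)(15.3333) = 29.3889.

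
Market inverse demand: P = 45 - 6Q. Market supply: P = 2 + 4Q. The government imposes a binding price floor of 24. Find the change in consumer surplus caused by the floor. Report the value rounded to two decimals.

-18.72

Without the control, 45 - 6Q = 2 + 4Q so Q* = 4.3 and P* = 19.2.
At the floor price 24, quantity demanded is (45 - 24)/6 = 3.5; demand is the short side, so Q = 3.5 trades at P = 24.
CS goes from (1/2)(4.3)(25.8) = 55.47 to 36.75 (computed as (45 - 24)(3.5) - (1/2)(6)(3.5)^2), a change of -18.72.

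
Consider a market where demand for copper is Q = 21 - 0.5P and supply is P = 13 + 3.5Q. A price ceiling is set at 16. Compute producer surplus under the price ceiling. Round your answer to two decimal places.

1.29

Rewriting demand in inverse form: P = 42 - 2Q.
Free-market equilibrium: 42 - 2Q = 13 + 3.5Q gives Q* = 5.2727, P* = 31.4545.
At the ceiling price 16, quantity supplied is (16 - 13)/3.5 = 0.8571; supply is the short side, so Q = 0.8571 trades at P = 16.
PS is the triangle above supply below 16: (1/2)(0.8571)(16 - 13) = 1.2857.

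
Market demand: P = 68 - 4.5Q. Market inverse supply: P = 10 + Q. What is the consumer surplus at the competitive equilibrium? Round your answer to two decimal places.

250.21

Setting demand equal to supply, 58 = 5.5Q, so Q* = 10.5455 and P* = 20.5455.
CS is the area between the demand curve and P* from 0 to Q*: (1/2)(10.5455)(47.4545) = 250.2149.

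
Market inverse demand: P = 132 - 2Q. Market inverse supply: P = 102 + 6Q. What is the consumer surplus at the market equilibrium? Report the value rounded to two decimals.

14.06

Setting demand equal to supply, 30 = 8Q, so Q* = 3.75 and P* = 124.5.
Consumer surplus is the triangle under demand above P*: (1/2)(3.75)(132 - 124.5) = (1/2)(3.75)(7.5) = 14.0625.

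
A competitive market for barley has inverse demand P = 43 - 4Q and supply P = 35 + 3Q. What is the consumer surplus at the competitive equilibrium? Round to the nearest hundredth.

2.61

Equilibrium: 43 - 4Q = 35 + 3Q, so Q* = 1.1429 and P* = 38.4286.
The demand choke price is 43, so CS = (1/2)(Q*)(43 - P*) = (1/2)(1.1429)(4.5714) = 2.6122.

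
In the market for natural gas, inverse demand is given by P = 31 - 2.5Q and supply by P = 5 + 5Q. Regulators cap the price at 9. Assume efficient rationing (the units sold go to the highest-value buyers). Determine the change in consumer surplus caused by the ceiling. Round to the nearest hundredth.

1.78

Free-market equilibrium: 31 - 2.5Q = 5 + 5Q gives Q* = 3.4667, P* = 22.3333.
At P = 9, sellers supply (9 - 5)/5 = 0.8 while buyers want more, so the quantity traded is 0.8 at price 9.
CS goes from (1/2)(3.4667)(8.6667) = 15.0222 to 16.8 (computed as (31 - 9)(0.8) - (1/2)(2.5)(0.8)^2), a change of 1.7778.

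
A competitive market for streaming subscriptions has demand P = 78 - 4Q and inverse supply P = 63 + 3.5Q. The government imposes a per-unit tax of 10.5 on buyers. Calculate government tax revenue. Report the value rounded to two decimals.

6.30

Pre-tax equilibrium: 78 - 4Q = 63 + 3.5Q gives Q* = 2, P* = 70.
A tax on buyers shifts demand down by 10.5: (78 - 10.5) - 4Q = 63 + 3.5Q, so Q_t = 0.6. Buyers pay P_b = 75.6; sellers receive P_s = P_b - 10.5 = 65.1.
Revenue is the tax times quantity traded: 10.5 x 0.6 = 6.3.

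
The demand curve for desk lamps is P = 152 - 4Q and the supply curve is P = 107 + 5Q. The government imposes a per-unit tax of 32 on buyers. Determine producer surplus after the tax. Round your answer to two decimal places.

5.22

Without the tax, 152 - 4Q = 107 + 5Q so Q* = 5 and P* = 132.
A tax on buyers shifts demand down by 32: (152 - 32) - 4Q = 107 + 5Q, so Q_t = 1.4444. Buyers pay P_b = 146.2222; sellers receive P_s = P_b - 32 = 114.2222.
Producer surplus is the triangle above supply below P_s: (1/2)(1.4444)(114.2222 - 107) = 5.216.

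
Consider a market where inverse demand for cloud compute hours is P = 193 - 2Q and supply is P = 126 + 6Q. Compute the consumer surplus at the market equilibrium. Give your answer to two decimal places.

70.14

Setting demand equal to supply, 67 = 8Q, so Q* = 8.375 and P* = 176.25.
CS is the area between the demand curve and P* from 0 to Q*: (1/2)(8.375)(16.75) = 70.1406.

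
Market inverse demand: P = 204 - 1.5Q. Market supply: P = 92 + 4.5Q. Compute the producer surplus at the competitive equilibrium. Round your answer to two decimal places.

784.00

Equilibrium: 204 - 1.5Q = 92 + 4.5Q, so Q* = 18.6667 and P* = 176.
PS is the area between P* and the supply curve from 0 to Q*: (1/2)(18.6667)(84) = 784.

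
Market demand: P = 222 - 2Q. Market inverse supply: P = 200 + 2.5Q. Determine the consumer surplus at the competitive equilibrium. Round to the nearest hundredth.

23.90

Set 222 - 2Q = 200 + 2.5Q, which gives 22 = 4.5Q, so Q* = 4.8889 and P* = 222 - 2(4.8889) = 212.2222.
CS is the area between the demand curve and P* from 0 to Q*: (1/2)(4.8889)(9.7778) = 23.9012.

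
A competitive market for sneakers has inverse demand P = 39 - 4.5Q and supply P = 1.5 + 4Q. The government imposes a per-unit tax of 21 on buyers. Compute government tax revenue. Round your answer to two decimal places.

Pre-tax equilibrium: 39 - 4.5Q = 1.5 + 4Q gives Q* = 4.4118, P* = 19.1471.
With the tax, buyers' net willingness to pay falls by 21: (39 - 21) - 4.5Q = 1.5 + 4Q, so Q_t = 1.9412. Buyers pay P_b = 30.2647; sellers receive P_s = P_b - 21 = 9.2647.
Revenue is the tax times quantity traded: 21 x 1.9412 = 40.7647.

40.76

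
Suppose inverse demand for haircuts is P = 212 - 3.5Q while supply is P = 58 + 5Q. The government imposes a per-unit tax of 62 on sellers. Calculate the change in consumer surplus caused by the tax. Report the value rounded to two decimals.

Pre-tax equilibrium: 212 - 3.5Q = 58 + 5Q gives Q* = 18.1176, P* = 148.5882.
A tax on sellers shifts supply up by 62: 212 - 3.5Q = 58 + 5Q + 62, so Q_t = 10.8235. Buyers pay P_b = 174.1176; sellers receive P_s = P_b - 62 = 112.1176.
CS falls from (1/2)(18.1176)(63.4118) = 574.436 to (1/2)(10.8235)(37.8824) = 205.0104, a change of -369.4256.

-369.43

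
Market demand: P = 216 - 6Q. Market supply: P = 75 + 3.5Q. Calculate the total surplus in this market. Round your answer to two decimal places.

Setting demand equal to supply, 141 = 9.5Q, so Q* = 14.8421 and P* = 126.9474.
Total surplus is the full triangle between the curves from 0 to Q*: (1/2)(14.8421)(216 - 75) = 1046.3684.

1046.37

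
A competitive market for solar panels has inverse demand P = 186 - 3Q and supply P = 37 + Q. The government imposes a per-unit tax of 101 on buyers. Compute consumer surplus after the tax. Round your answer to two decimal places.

216.00

Pre-tax equilibrium: 186 - 3Q = 37 + Q gives Q* = 37.25, P* = 74.25.
A tax on buyers shifts demand down by 101: (186 - 101) - 3Q = 37 + Q, so Q_t = 12. Buyers pay P_b = 150; sellers receive P_s = P_b - 101 = 49.
Consumer surplus is the triangle under demand above P_b: (1/2)(12)(186 - 150) = 216.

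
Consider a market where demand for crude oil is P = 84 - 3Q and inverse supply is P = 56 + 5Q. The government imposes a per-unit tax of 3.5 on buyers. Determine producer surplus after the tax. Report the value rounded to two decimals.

23.45

Without the tax, 84 - 3Q = 56 + 5Q so Q* = 3.5 and P* = 73.5.
A tax on buyers shifts demand down by 3.5: (84 - 3.5) - 3Q = 56 + 5Q, so Q_t = 3.0625. Buyers pay P_b = 74.8125; sellers receive P_s = P_b - 3.5 = 71.3125.
PS = (1/2)(Q_t)(P_s - 56) = (1/2)(3.0625)(15.3125) = 23.4473.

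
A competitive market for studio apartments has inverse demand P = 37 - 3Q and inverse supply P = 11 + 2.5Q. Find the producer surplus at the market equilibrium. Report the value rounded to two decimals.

27.93

Setting demand equal to supply, 26 = 5.5Q, so Q* = 4.7273 and P* = 22.8182.
PS is the area between P* and the supply curve from 0 to Q*: (1/2)(4.7273)(11.8182) = 27.9339.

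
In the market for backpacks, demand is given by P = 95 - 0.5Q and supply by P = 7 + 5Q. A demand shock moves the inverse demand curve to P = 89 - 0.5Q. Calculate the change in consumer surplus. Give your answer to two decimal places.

Initial equilibrium: Q_0 = 16, P_0 = 87; CS_0 = (1/2)(16)(8) = 64, PS_0 = (1/2)(16)(80) = 640.
New equilibrium: 89 - 0.5Q = 7 + 5Q gives Q_1 = 14.9091, P_1 = 81.5455; CS_1 = 55.5702, PS_1 = 555.7025.
Change in consumer surplus = 55.5702 - 64 = -8.4298.

-8.43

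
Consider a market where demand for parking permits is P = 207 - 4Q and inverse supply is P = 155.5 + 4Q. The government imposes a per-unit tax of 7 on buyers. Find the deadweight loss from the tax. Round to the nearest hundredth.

Without the tax, 207 - 4Q = 155.5 + 4Q so Q* = 6.4375 and P* = 181.25.
A tax on buyers shifts demand down by 7: (207 - 7) - 4Q = 155.5 + 4Q, so Q_t = 5.5625. Buyers pay P_b = 184.75; sellers receive P_s = P_b - 7 = 177.75.
Deadweight loss is the triangle between the curves from Q_t to Q*: (1/2)(6.4375 - 5.5625)(7) = 3.0625.

3.06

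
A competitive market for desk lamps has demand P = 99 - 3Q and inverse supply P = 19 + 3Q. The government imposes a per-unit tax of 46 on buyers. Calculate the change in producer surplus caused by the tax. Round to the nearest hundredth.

Without the tax, 99 - 3Q = 19 + 3Q so Q* = 13.3333 and P* = 59.
A tax on buyers shifts demand down by 46: (99 - 46) - 3Q = 19 + 3Q, so Q_t = 5.6667. Buyers pay P_b = 82; sellers receive P_s = P_b - 46 = 36.
Producers lose the trapezoid between P_s and P* out to Q_t plus the triangle from Q_t to Q*: change in PS = 48.1667 - 266.6667 = -218.5.

-218.50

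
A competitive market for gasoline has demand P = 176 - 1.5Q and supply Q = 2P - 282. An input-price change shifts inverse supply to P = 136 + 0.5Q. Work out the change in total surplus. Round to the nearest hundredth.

Rewriting supply in inverse form: P = 141 + 0.5Q.
Initial equilibrium: Q_0 = 17.5, P_0 = 149.75; CS_0 = (1/2)(17.5)(26.25) = 229.6875, PS_0 = (1/2)(17.5)(8.75) = 76.5625.
New equilibrium: 176 - 1.5Q = 136 + 0.5Q gives Q_1 = 20, P_1 = 146; CS_1 = 300, PS_1 = 100.
Change in total surplus = (300 + 100) - (229.6875 + 76.5625) = 93.75.

93.75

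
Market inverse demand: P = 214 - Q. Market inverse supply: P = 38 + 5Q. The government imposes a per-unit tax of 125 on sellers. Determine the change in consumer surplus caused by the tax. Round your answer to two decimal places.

-394.10

Pre-tax equilibrium: 214 - Q = 38 + 5Q gives Q* = 29.3333, P* = 184.6667.
With the tax, sellers need 125 more per unit: 214 - Q = 38 + 5Q + 125, so Q_t = 8.5. Buyers pay P_b = 205.5; sellers receive P_s = P_b - 125 = 80.5.
CS falls from (1/2)(29.3333)(29.3333) = 430.2222 to (1/2)(8.5)(8.5) = 36.125, a change of -394.0972.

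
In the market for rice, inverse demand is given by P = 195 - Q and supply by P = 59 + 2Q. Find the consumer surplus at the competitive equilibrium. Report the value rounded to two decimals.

1027.56

Equilibrium: 195 - Q = 59 + 2Q, so Q* = 45.3333 and P* = 149.6667.
Consumer surplus is the triangle under demand above P*: (1/2)(45.3333)(195 - 149.6667) = (1/2)(45.3333)(45.3333) = 1027.5556.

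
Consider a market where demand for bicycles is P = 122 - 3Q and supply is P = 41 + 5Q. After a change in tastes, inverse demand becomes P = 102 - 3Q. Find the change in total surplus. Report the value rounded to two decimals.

Initial equilibrium: Q_0 = 10.125, P_0 = 91.625; CS_0 = (1/2)(10.125)(30.375) = 153.7734, PS_0 = (1/2)(10.125)(50.625) = 256.2891.
New equilibrium: 102 - 3Q = 41 + 5Q gives Q_1 = 7.625, P_1 = 79.125; CS_1 = 87.2109, PS_1 = 145.3516.
Change in total surplus = (87.2109 + 145.3516) - (153.7734 + 256.2891) = -177.5.

-177.50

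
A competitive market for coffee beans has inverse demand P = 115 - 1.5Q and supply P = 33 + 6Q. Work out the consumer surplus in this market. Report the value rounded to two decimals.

Equilibrium: 115 - 1.5Q = 33 + 6Q, so Q* = 10.9333 and P* = 98.6.
Consumer surplus is the triangle under demand above P*: (1/2)(10.9333)(115 - 98.6) = (1/2)(10.9333)(16.4) = 89.6533.

89.65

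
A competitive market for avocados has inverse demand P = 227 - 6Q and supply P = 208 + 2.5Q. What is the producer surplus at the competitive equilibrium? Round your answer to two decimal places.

6.25

Set 227 - 6Q = 208 + 2.5Q, which gives 19 = 8.5Q, so Q* = 2.2353 and P* = 227 - 6(2.2353) = 213.5882.
PS is the area between P* and the supply curve from 0 to Q*: (1/2)(2.2353)(5.5882) = 6.2457.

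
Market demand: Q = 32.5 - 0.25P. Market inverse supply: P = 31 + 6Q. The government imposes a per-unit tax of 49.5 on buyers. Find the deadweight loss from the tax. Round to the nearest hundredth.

122.51

Rewriting demand in inverse form: P = 130 - 4Q.
Without the tax, 130 - 4Q = 31 + 6Q so Q* = 9.9 and P* = 90.4.
With the tax, buyers' net willingness to pay falls by 49.5: (130 - 49.5) - 4Q = 31 + 6Q, so Q_t = 4.95. Buyers pay P_b = 110.2; sellers receive P_s = P_b - 49.5 = 60.7.
The welfare triangle lost has base Q* - Q_t = 4.95 and height t = 49.5, so DWL = (1/2)(4.95)(49.5) = 122.5125.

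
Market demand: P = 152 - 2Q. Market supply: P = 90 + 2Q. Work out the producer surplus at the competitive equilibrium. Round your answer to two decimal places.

240.25

Setting demand equal to supply, 62 = 4Q, so Q* = 15.5 and P* = 121.
PS is the area between P* and the supply curve from 0 to Q*: (1/2)(15.5)(31) = 240.25.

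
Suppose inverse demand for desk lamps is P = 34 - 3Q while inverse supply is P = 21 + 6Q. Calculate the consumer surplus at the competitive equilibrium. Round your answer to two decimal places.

3.13

Setting demand equal to supply, 13 = 9Q, so Q* = 1.4444 and P* = 29.6667.
The demand choke price is 34, so CS = (1/2)(Q*)(34 - P*) = (1/2)(1.4444)(4.3333) = 3.1296.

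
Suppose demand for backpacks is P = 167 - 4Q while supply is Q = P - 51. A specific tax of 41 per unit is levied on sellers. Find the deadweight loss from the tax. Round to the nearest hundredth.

168.10

Rewriting supply in inverse form: P = 51 + Q.
Without the tax, 167 - 4Q = 51 + Q so Q* = 23.2 and P* = 74.2.
With the tax, sellers need 41 more per unit: 167 - 4Q = 51 + Q + 41, so Q_t = 15. Buyers pay P_b = 107; sellers receive P_s = P_b - 41 = 66.
The welfare triangle lost has base Q* - Q_t = 8.2 and height t = 41, so DWL = (1/2)(8.2)(41) = 168.1.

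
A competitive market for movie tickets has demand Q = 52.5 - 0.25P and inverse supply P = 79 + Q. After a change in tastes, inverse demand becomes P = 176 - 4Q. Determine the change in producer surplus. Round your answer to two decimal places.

Rewriting demand in inverse form: P = 210 - 4Q.
Initial equilibrium: Q_0 = 26.2, P_0 = 105.2; CS_0 = (1/2)(26.2)(104.8) = 1372.88, PS_0 = (1/2)(26.2)(26.2) = 343.22.
New equilibrium: 176 - 4Q = 79 + Q gives Q_1 = 19.4, P_1 = 98.4; CS_1 = 752.72, PS_1 = 188.18.
Change in producer surplus = 188.18 - 343.22 = -155.04.

-155.04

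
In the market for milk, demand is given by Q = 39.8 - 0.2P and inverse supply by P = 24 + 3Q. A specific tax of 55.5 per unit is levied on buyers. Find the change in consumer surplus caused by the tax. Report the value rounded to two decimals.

Rewriting demand in inverse form: P = 199 - 5Q.
Without the tax, 199 - 5Q = 24 + 3Q so Q* = 21.875 and P* = 89.625.
With the tax, buyers' net willingness to pay falls by 55.5: (199 - 55.5) - 5Q = 24 + 3Q, so Q_t = 14.9375. Buyers pay P_b = 124.3125; sellers receive P_s = P_b - 55.5 = 68.8125.
Consumers lose the trapezoid between P* and P_b out to Q_t plus the triangle from Q_t to Q*: change in CS = 557.8223 - 1196.2891 = -638.4668.

-638.47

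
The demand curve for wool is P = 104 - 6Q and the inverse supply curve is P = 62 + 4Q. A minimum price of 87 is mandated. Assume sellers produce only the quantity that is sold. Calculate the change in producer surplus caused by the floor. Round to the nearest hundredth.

19.50

Free-market equilibrium: 104 - 6Q = 62 + 4Q gives Q* = 4.2, P* = 78.8.
At the floor price 87, quantity demanded is (104 - 87)/6 = 2.8333; demand is the short side, so Q = 2.8333 trades at P = 87.
PS goes from (1/2)(4.2)(16.8) = 35.28 to 54.7778 (computed as (87 - 62)(2.8333) - (1/2)(4)(2.8333)^2), a change of 19.4978.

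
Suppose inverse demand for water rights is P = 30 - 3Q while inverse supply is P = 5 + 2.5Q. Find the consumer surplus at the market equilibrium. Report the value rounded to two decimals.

Set 30 - 3Q = 5 + 2.5Q, which gives 25 = 5.5Q, so Q* = 4.5455 and P* = 30 - 3(4.5455) = 16.3636.
CS is the area between the demand curve and P* from 0 to Q*: (1/2)(4.5455)(13.6364) = 30.9917.

30.99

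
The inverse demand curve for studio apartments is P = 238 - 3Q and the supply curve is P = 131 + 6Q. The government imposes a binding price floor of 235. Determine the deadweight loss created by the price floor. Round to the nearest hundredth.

Without the control, 238 - 3Q = 131 + 6Q so Q* = 11.8889 and P* = 202.3333.
At P = 235, buyers demand (238 - 235)/3 = 1 while sellers would supply more, so the quantity traded is 1 at price 235.
The lost-trades triangle has base Q* - 1 = 10.8889 and height equal to the gap between the curves at Q = 1, which is 235 - 137 = 98. DWL = (1/2)(10.8889)(98) = 533.5556.

533.56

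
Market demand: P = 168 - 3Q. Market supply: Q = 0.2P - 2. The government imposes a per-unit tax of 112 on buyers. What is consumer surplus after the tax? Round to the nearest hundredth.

Rewriting supply in inverse form: P = 10 + 5Q.
Without the tax, 168 - 3Q = 10 + 5Q so Q* = 19.75 and P* = 108.75.
A tax on buyers shifts demand down by 112: (168 - 112) - 3Q = 10 + 5Q, so Q_t = 5.75. Buyers pay P_b = 150.75; sellers receive P_s = P_b - 112 = 38.75.
Consumer surplus is the triangle under demand above P_b: (1/2)(5.75)(168 - 150.75) = 49.5938.

49.59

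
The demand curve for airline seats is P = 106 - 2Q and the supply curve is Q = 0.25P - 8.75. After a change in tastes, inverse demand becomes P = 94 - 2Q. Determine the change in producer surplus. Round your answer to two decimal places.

Rewriting supply in inverse form: P = 35 + 4Q.
Initial equilibrium: Q_0 = 11.8333, P_0 = 82.3333; CS_0 = (1/2)(11.8333)(23.6667) = 140.0278, PS_0 = (1/2)(11.8333)(47.3333) = 280.0556.
New equilibrium: 94 - 2Q = 35 + 4Q gives Q_1 = 9.8333, P_1 = 74.3333; CS_1 = 96.6944, PS_1 = 193.3889.
Change in producer surplus = 193.3889 - 280.0556 = -86.6667.

-86.67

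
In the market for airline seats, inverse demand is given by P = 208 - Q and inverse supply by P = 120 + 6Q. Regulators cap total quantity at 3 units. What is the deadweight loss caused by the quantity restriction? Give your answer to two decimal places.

Without the quota, 208 - Q = 120 + 6Q gives Q* = 12.5714.
At Q = 3 the demand price is 208 - (3) = 205 and the supply price is 120 + 6(3) = 138.
Deadweight loss is the triangle between the curves from 3 to 12.5714: (1/2)(205 - 138)(12.5714 - 3) = 320.6429.

320.64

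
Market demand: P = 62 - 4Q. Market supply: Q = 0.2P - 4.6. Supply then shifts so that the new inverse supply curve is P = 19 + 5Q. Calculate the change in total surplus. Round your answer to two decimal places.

Rewriting supply in inverse form: P = 23 + 5Q.
Initial equilibrium: Q_0 = 4.3333, P_0 = 44.6667; CS_0 = (1/2)(4.3333)(17.3333) = 37.5556, PS_0 = (1/2)(4.3333)(21.6667) = 46.9444.
New equilibrium: 62 - 4Q = 19 + 5Q gives Q_1 = 4.7778, P_1 = 42.8889; CS_1 = 45.6543, PS_1 = 57.0679.
Change in total surplus = (45.6543 + 57.0679) - (37.5556 + 46.9444) = 18.2222.

18.22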